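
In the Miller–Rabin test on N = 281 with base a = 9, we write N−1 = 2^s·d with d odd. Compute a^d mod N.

228

281 − 1 = 280 = 2^3 · 35, so d = 35.
9^1 ≡ 9 (mod 281)
9^2 ≡ 9^2 = 81 ≡ 81 (mod 281)
9^4 ≡ 81^2 = 6561 ≡ 98 (mod 281)
9^8 ≡ 98^2 = 9604 ≡ 50 (mod 281)
9^16 ≡ 50^2 = 2500 ≡ 252 (mod 281)
9^32 ≡ 252^2 = 63504 ≡ 279 (mod 281)
35 = 32 + 2 + 1 in binary powers of 2.
So 9^35 ≡ 279 · 81 · 9 ≡ 228 (mod 281).
Squaring chain: 228 → 280 → 1; reaches −1, so base 9 does not prove 281 composite.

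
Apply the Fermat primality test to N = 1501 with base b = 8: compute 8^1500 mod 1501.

457

8^1 ≡ 8 (mod 1501)
8^2 ≡ 8^2 = 64 ≡ 64 (mod 1501)
8^4 ≡ 64^2 = 4096 ≡ 1094 (mod 1501)
8^8 ≡ 1094^2 = 1196836 ≡ 539 (mod 1501)
8^16 ≡ 539^2 = 290521 ≡ 828 (mod 1501)
8^32 ≡ 828^2 = 685584 ≡ 1128 (mod 1501)
8^64 ≡ 1128^2 = 1272384 ≡ 1037 (mod 1501)
8^128 ≡ 1037^2 = 1075369 ≡ 653 (mod 1501)
8^256 ≡ 653^2 = 426409 ≡ 125 (mod 1501)
8^512 ≡ 125^2 = 15625 ≡ 615 (mod 1501)
8^1024 ≡ 615^2 = 378225 ≡ 1474 (mod 1501)
1500 = 1024 + 256 + 128 + 64 + 16 + 8 + 4 in binary powers of 2.
So 8^1500 ≡ 1474 · 125 · 653 · 1037 · 828 · 539 · 1094 ≡ 457 (mod 1501).
Since 457 ≠ 1, base 8 is a Fermat witness: 1501 is composite.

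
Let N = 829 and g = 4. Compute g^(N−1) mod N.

1

4^1 ≡ 4 (mod 829)
4^2 ≡ 4^2 = 16 ≡ 16 (mod 829)
4^4 ≡ 16^2 = 256 ≡ 256 (mod 829)
4^8 ≡ 256^2 = 65536 ≡ 45 (mod 829)
4^16 ≡ 45^2 = 2025 ≡ 367 (mod 829)
4^32 ≡ 367^2 = 134689 ≡ 391 (mod 829)
4^64 ≡ 391^2 = 152881 ≡ 345 (mod 829)
4^128 ≡ 345^2 = 119025 ≡ 478 (mod 829)
4^256 ≡ 478^2 = 228484 ≡ 509 (mod 829)
4^512 ≡ 509^2 = 259081 ≡ 433 (mod 829)
828 = 512 + 256 + 32 + 16 + 8 + 4 in binary powers of 2.
So 4^828 ≡ 433 · 509 · 391 · 367 · 45 · 256 ≡ 1 (mod 829).
Since the result is 1, base 4 gives no evidence that 829 is composite.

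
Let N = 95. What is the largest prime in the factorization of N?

19

95 = 5 · 19
19 is prime.
So 95 = 5 · 19; the largest prime factor is 19.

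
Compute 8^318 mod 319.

8^1 ≡ 8 (mod 319)
8^2 ≡ 8^2 = 64 ≡ 64 (mod 319)
8^4 ≡ 64^2 = 4096 ≡ 268 (mod 319)
8^8 ≡ 268^2 = 71824 ≡ 49 (mod 319)
8^16 ≡ 49^2 = 2401 ≡ 168 (mod 319)
8^32 ≡ 168^2 = 28224 ≡ 152 (mod 319)
8^64 ≡ 152^2 = 23104 ≡ 136 (mod 319)
8^128 ≡ 136^2 = 18496 ≡ 313 (mod 319)
8^256 ≡ 313^2 = 97969 ≡ 36 (mod 319)
318 = 256 + 32 + 16 + 8 + 4 + 2 in binary powers of 2.
So 8^318 ≡ 36 · 152 · 168 · 49 · 268 · 64 ≡ 236 (mod 319).
Since 236 ≠ 1, base 8 is a Fermat witness: 319 is composite.

236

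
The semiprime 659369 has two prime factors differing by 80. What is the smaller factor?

Since p = q + 80, we have 659369 = q(q + 80), so q² + 80q − 659369 = 0.
Discriminant: 80² + 4·659369 = 6400 + 2637476 = 2643876; √2643876 = 1626.
q = (−80 + 1626)/2 = 773, and p = q + 80 = 853.
Check: 773 · 853 = 659369.

773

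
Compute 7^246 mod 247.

7^1 ≡ 7 (mod 247)
7^2 ≡ 7^2 = 49 ≡ 49 (mod 247)
7^4 ≡ 49^2 = 2401 ≡ 178 (mod 247)
7^8 ≡ 178^2 = 31684 ≡ 68 (mod 247)
7^16 ≡ 68^2 = 4624 ≡ 178 (mod 247)
7^32 ≡ 178^2 = 31684 ≡ 68 (mod 247)
7^64 ≡ 68^2 = 4624 ≡ 178 (mod 247)
7^128 ≡ 178^2 = 31684 ≡ 68 (mod 247)
246 = 128 + 64 + 32 + 16 + 4 + 2 in binary powers of 2.
So 7^246 ≡ 68 · 178 · 68 · 178 · 178 · 49 ≡ 77 (mod 247).
Since 77 ≠ 1, base 7 is a Fermat witness: 247 is composite.

77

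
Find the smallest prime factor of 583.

11

583 is odd.
Digit sum 16, not divisible by 3.
Ends in 3: not divisible by 5.
7: 583 = 7·83 + 2
11: 583 = 11·53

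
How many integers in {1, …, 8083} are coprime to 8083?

Factor: 8083 = 59 · 137.
φ(8083) = (59−1) · (137−1) = 58 · 136 = 7888.

7888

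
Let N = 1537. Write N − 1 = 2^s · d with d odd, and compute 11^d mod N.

1537 − 1 = 1536 = 2^9 · 3, so d = 3.
11^1 ≡ 11 (mod 1537)
11^2 ≡ 11^2 = 121 ≡ 121 (mod 1537)
3 = 2 + 1 in binary powers of 2.
So 11^3 ≡ 121 · 11 ≡ 1331 (mod 1537).
Squaring chain: 1331 → 937 → 342 → 152 → 49 → 864 → 1051 → 1035 → 1473; never reaches −1, so base 11 is a Miller–Rabin witness that 1537 is composite.

1331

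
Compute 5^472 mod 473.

5^1 ≡ 5 (mod 473)
5^2 ≡ 5^2 = 25 ≡ 25 (mod 473)
5^4 ≡ 25^2 = 625 ≡ 152 (mod 473)
5^8 ≡ 152^2 = 23104 ≡ 400 (mod 473)
5^16 ≡ 400^2 = 160000 ≡ 126 (mod 473)
5^32 ≡ 126^2 = 15876 ≡ 267 (mod 473)
5^64 ≡ 267^2 = 71289 ≡ 339 (mod 473)
5^128 ≡ 339^2 = 114921 ≡ 455 (mod 473)
5^256 ≡ 455^2 = 207025 ≡ 324 (mod 473)
472 = 256 + 128 + 64 + 16 + 8 in binary powers of 2.
So 5^472 ≡ 324 · 455 · 339 · 126 · 400 ≡ 454 (mod 473).
Since 454 ≠ 1, base 5 is a Fermat witness: 473 is composite.

454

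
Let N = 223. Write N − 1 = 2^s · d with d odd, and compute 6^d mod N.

222

223 − 1 = 222 = 2^1 · 111, so d = 111.
6^1 ≡ 6 (mod 223)
6^2 ≡ 6^2 = 36 ≡ 36 (mod 223)
6^4 ≡ 36^2 = 1296 ≡ 181 (mod 223)
6^8 ≡ 181^2 = 32761 ≡ 203 (mod 223)
6^16 ≡ 203^2 = 41209 ≡ 177 (mod 223)
6^32 ≡ 177^2 = 31329 ≡ 109 (mod 223)
6^64 ≡ 109^2 = 11881 ≡ 62 (mod 223)
111 = 64 + 32 + 8 + 4 + 2 + 1 in binary powers of 2.
So 6^111 ≡ 62 · 109 · 203 · 181 · 36 · 6 ≡ 222 (mod 223).
Since 6^d ≡ 222 (mod 223), base 6 does not prove 223 composite.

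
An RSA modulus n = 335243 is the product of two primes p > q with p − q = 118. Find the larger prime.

Since p = q + 118, we have 335243 = q(q + 118), so q² + 118q − 335243 = 0.
Discriminant: 118² + 4·335243 = 13924 + 1340972 = 1354896; √1354896 = 1164.
q = (−118 + 1164)/2 = 523, and p = q + 118 = 641.
Check: 523 · 641 = 335243.

641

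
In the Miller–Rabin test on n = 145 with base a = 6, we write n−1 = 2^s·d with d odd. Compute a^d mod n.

145 − 1 = 144 = 2^4 · 9, so d = 9.
6^1 ≡ 6 (mod 145)
6^2 ≡ 6^2 = 36 ≡ 36 (mod 145)
6^4 ≡ 36^2 = 1296 ≡ 136 (mod 145)
6^8 ≡ 136^2 = 18496 ≡ 81 (mod 145)
9 = 8 + 1 in binary powers of 2.
So 6^9 ≡ 81 · 6 ≡ 51 (mod 145).
Squaring chain: 51 → 136 → 81 → 36; never reaches −1, so base 6 is a Miller–Rabin witness that 145 is composite.

51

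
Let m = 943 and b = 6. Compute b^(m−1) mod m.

6^1 ≡ 6 (mod 943)
6^2 ≡ 6^2 = 36 ≡ 36 (mod 943)
6^4 ≡ 36^2 = 1296 ≡ 353 (mod 943)
6^8 ≡ 353^2 = 124609 ≡ 133 (mod 943)
6^16 ≡ 133^2 = 17689 ≡ 715 (mod 943)
6^32 ≡ 715^2 = 511225 ≡ 119 (mod 943)
6^64 ≡ 119^2 = 14161 ≡ 16 (mod 943)
6^128 ≡ 16^2 = 256 ≡ 256 (mod 943)
6^256 ≡ 256^2 = 65536 ≡ 469 (mod 943)
6^512 ≡ 469^2 = 219961 ≡ 242 (mod 943)
942 = 512 + 256 + 128 + 32 + 8 + 4 + 2 in binary powers of 2.
So 6^942 ≡ 242 · 469 · 256 · 119 · 133 · 353 · 36 ≡ 210 (mod 943).
Since 210 ≠ 1, base 6 is a Fermat witness: 943 is composite.

210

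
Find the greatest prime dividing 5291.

37

5291 = 11 · 481
481 = 13 · 37
37 is prime.
So 5291 = 11 · 13 · 37; the largest prime factor is 37.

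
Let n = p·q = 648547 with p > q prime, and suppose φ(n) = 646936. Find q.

φ(n) = (p−1)(q−1) = n − (p+q) + 1, so p + q = 648547 − 646936 + 1 = 1612.
p and q are the roots of t² − 1612t + 648547 = 0.
Discriminant: 1612² − 4·648547 = 2598544 − 2594188 = 4356; √4356 = 66.
q = (1612 − 66)/2 = 773, p = (1612 + 66)/2 = 839.
Check: 773 · 839 = 648547.

773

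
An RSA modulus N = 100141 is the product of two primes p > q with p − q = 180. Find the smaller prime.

Since p = q + 180, we have 100141 = q(q + 180), so q² + 180q − 100141 = 0.
Discriminant: 180² + 4·100141 = 32400 + 400564 = 432964; √432964 = 658.
q = (−180 + 658)/2 = 239, and p = q + 180 = 419.
Check: 239 · 419 = 100141.

239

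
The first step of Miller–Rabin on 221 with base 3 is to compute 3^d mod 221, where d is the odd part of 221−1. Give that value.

198

221 − 1 = 220 = 2^2 · 55, so d = 55.
3^1 ≡ 3 (mod 221)
3^2 ≡ 3^2 = 9 ≡ 9 (mod 221)
3^4 ≡ 9^2 = 81 ≡ 81 (mod 221)
3^8 ≡ 81^2 = 6561 ≡ 152 (mod 221)
3^16 ≡ 152^2 = 23104 ≡ 120 (mod 221)
3^32 ≡ 120^2 = 14400 ≡ 35 (mod 221)
55 = 32 + 16 + 4 + 2 + 1 in binary powers of 2.
So 3^55 ≡ 35 · 120 · 81 · 9 · 3 ≡ 198 (mod 221).
Squaring chain: 198 → 87; never reaches −1, so base 3 is a Miller–Rabin witness that 221 is composite.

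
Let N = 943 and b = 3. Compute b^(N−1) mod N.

278

3^1 ≡ 3 (mod 943)
3^2 ≡ 3^2 = 9 ≡ 9 (mod 943)
3^4 ≡ 9^2 = 81 ≡ 81 (mod 943)
3^8 ≡ 81^2 = 6561 ≡ 903 (mod 943)
3^16 ≡ 903^2 = 815409 ≡ 657 (mod 943)
3^32 ≡ 657^2 = 431649 ≡ 698 (mod 943)
3^64 ≡ 698^2 = 487204 ≡ 616 (mod 943)
3^128 ≡ 616^2 = 379456 ≡ 370 (mod 943)
3^256 ≡ 370^2 = 136900 ≡ 165 (mod 943)
3^512 ≡ 165^2 = 27225 ≡ 821 (mod 943)
942 = 512 + 256 + 128 + 32 + 8 + 4 + 2 in binary powers of 2.
So 3^942 ≡ 821 · 165 · 370 · 698 · 903 · 81 · 9 ≡ 278 (mod 943).
Since 278 ≠ 1, base 3 is a Fermat witness: 943 is composite.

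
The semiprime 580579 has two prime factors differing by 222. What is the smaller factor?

659

Since p = q + 222, we have 580579 = q(q + 222), so q² + 222q − 580579 = 0.
Discriminant: 222² + 4·580579 = 49284 + 2322316 = 2371600; √2371600 = 1540.
q = (−222 + 1540)/2 = 659, and p = q + 222 = 881.
Check: 659 · 881 = 580579.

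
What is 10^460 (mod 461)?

1

10^1 ≡ 10 (mod 461)
10^2 ≡ 10^2 = 100 ≡ 100 (mod 461)
10^4 ≡ 100^2 = 10000 ≡ 319 (mod 461)
10^8 ≡ 319^2 = 101761 ≡ 341 (mod 461)
10^16 ≡ 341^2 = 116281 ≡ 109 (mod 461)
10^32 ≡ 109^2 = 11881 ≡ 356 (mod 461)
10^64 ≡ 356^2 = 126736 ≡ 422 (mod 461)
10^128 ≡ 422^2 = 178084 ≡ 138 (mod 461)
10^256 ≡ 138^2 = 19044 ≡ 143 (mod 461)
460 = 256 + 128 + 64 + 8 + 4 in binary powers of 2.
So 10^460 ≡ 143 · 138 · 422 · 341 · 319 ≡ 1 (mod 461).
Since the result is 1, base 10 gives no evidence that 461 is composite.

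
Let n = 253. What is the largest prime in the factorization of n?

23

253 = 11 · 23
23 is prime.
So 253 = 11 · 23; the largest prime factor is 23.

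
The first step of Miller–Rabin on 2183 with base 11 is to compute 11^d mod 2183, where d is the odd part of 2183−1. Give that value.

1026

2183 − 1 = 2182 = 2^1 · 1091, so d = 1091.
11^1 ≡ 11 (mod 2183)
11^2 ≡ 11^2 = 121 ≡ 121 (mod 2183)
11^4 ≡ 121^2 = 14641 ≡ 1543 (mod 2183)
11^8 ≡ 1543^2 = 2380849 ≡ 1379 (mod 2183)
11^16 ≡ 1379^2 = 1901641 ≡ 248 (mod 2183)
11^32 ≡ 248^2 = 61504 ≡ 380 (mod 2183)
11^64 ≡ 380^2 = 144400 ≡ 322 (mod 2183)
11^128 ≡ 322^2 = 103684 ≡ 1083 (mod 2183)
11^256 ≡ 1083^2 = 1172889 ≡ 618 (mod 2183)
11^512 ≡ 618^2 = 381924 ≡ 2082 (mod 2183)
11^1024 ≡ 2082^2 = 4334724 ≡ 1469 (mod 2183)
1091 = 1024 + 64 + 2 + 1 in binary powers of 2.
So 11^1091 ≡ 1469 · 322 · 121 · 11 ≡ 1026 (mod 2183).
Squaring chain: 1026; never reaches −1, so base 11 is a Miller–Rabin witness that 2183 is composite.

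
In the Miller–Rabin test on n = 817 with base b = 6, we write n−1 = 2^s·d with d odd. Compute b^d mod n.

817 − 1 = 816 = 2^4 · 51, so d = 51.
6^1 ≡ 6 (mod 817)
6^2 ≡ 6^2 = 36 ≡ 36 (mod 817)
6^4 ≡ 36^2 = 1296 ≡ 479 (mod 817)
6^8 ≡ 479^2 = 229441 ≡ 681 (mod 817)
6^16 ≡ 681^2 = 463761 ≡ 522 (mod 817)
6^32 ≡ 522^2 = 272484 ≡ 423 (mod 817)
51 = 32 + 16 + 2 + 1 in binary powers of 2.
So 6^51 ≡ 423 · 522 · 36 · 6 ≡ 87 (mod 817).
Squaring chain: 87 → 216 → 87 → 216; never reaches −1, so base 6 is a Miller–Rabin witness that 817 is composite.

87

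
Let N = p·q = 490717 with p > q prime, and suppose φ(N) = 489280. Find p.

881

φ(n) = (p−1)(q−1) = n − (p+q) + 1, so p + q = 490717 − 489280 + 1 = 1438.
p and q are the roots of t² − 1438t + 490717 = 0.
Discriminant: 1438² − 4·490717 = 2067844 − 1962868 = 104976; √104976 = 324.
q = (1438 − 324)/2 = 557, p = (1438 + 324)/2 = 881.
Check: 557 · 881 = 490717.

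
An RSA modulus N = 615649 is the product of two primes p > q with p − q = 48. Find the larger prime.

809

Since p = q + 48, we have 615649 = q(q + 48), so q² + 48q − 615649 = 0.
Discriminant: 48² + 4·615649 = 2304 + 2462596 = 2464900; √2464900 = 1570.
q = (−48 + 1570)/2 = 761, and p = q + 48 = 809.
Check: 761 · 809 = 615649.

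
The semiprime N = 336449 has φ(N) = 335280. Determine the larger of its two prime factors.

φ(n) = (p−1)(q−1) = n − (p+q) + 1, so p + q = 336449 − 335280 + 1 = 1170.
p and q are the roots of t² − 1170t + 336449 = 0.
Discriminant: 1170² − 4·336449 = 1368900 − 1345796 = 23104; √23104 = 152.
q = (1170 − 152)/2 = 509, p = (1170 + 152)/2 = 661.
Check: 509 · 661 = 336449.

661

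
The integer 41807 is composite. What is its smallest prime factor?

97

41807 is odd.
Digit sum 20, not divisible by 3.
Ends in 7: not divisible by 5.
7: 41807 = 7·5972 + 3
11: 41807 = 11·3800 + 7
13: 41807 = 13·3215 + 12
17: 41807 = 17·2459 + 4
19: 41807 = 19·2200 + 7
23: 41807 = 23·1817 + 16
29: 41807 = 29·1441 + 18
31: 41807 = 31·1348 + 19
37: 41807 = 37·1129 + 34
41: 41807 = 41·1019 + 28
43: 41807 = 43·972 + 11
47: 41807 = 47·889 + 24
53: 41807 = 53·788 + 43
59: 41807 = 59·708 + 35
61: 41807 = 61·685 + 22
67: 41807 = 67·623 + 66
71: 41807 = 71·588 + 59
73: 41807 = 73·572 + 51
79: 41807 = 79·529 + 16
83: 41807 = 83·503 + 58
89: 41807 = 89·469 + 66
97: 41807 = 97·431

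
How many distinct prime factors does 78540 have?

6

78540 = 2^2 · 19635
19635 = 3 · 6545
6545 = 5 · 1309
1309 = 7 · 187
187 = 11 · 17
78540 = 2^2 · 3 · 5 · 7 · 11 · 17, which has 6 distinct prime factors.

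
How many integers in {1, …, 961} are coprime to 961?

930

Factor: 961 = 31^2.
φ(961) = 31^1·(31−1) = 930.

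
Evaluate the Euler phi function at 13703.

Factor: 13703 = 71 · 193.
φ(13703) = (71−1) · (193−1) = 70 · 192 = 13440.

13440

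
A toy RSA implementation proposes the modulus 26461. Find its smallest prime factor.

26461 is odd.
Digit sum 19, not divisible by 3.
Ends in 1: not divisible by 5.
7: 26461 = 7·3780 + 1
11: 26461 = 11·2405 + 6
13: 26461 = 13·2035 + 6
17: 26461 = 17·1556 + 9
19: 26461 = 19·1392 + 13
23: 26461 = 23·1150 + 11
29: 26461 = 29·912 + 13
31: 26461 = 31·853 + 18
37: 26461 = 37·715 + 6
41: 26461 = 41·645 + 16
43: 26461 = 43·615 + 16
47: 26461 = 47·563

47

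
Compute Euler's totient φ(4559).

Factor: 4559 = 47 · 97.
φ(4559) = (47−1) · (97−1) = 46 · 96 = 4416.

4416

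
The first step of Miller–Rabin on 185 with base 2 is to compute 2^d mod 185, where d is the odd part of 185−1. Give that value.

153

185 − 1 = 184 = 2^3 · 23, so d = 23.
2^1 ≡ 2 (mod 185)
2^2 ≡ 2^2 = 4 ≡ 4 (mod 185)
2^4 ≡ 4^2 = 16 ≡ 16 (mod 185)
2^8 ≡ 16^2 = 256 ≡ 71 (mod 185)
2^16 ≡ 71^2 = 5041 ≡ 46 (mod 185)
23 = 16 + 4 + 2 + 1 in binary powers of 2.
So 2^23 ≡ 46 · 16 · 4 · 2 ≡ 153 (mod 185).
Squaring chain: 153 → 99 → 181; never reaches −1, so base 2 is a Miller–Rabin witness that 185 is composite.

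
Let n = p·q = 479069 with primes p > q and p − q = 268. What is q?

Since p = q + 268, we have 479069 = q(q + 268), so q² + 268q − 479069 = 0.
Discriminant: 268² + 4·479069 = 71824 + 1916276 = 1988100; √1988100 = 1410.
q = (−268 + 1410)/2 = 571, and p = q + 268 = 839.
Check: 571 · 839 = 479069.

571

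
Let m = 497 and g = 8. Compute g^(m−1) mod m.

225

8^1 ≡ 8 (mod 497)
8^2 ≡ 8^2 = 64 ≡ 64 (mod 497)
8^4 ≡ 64^2 = 4096 ≡ 120 (mod 497)
8^8 ≡ 120^2 = 14400 ≡ 484 (mod 497)
8^16 ≡ 484^2 = 234256 ≡ 169 (mod 497)
8^32 ≡ 169^2 = 28561 ≡ 232 (mod 497)
8^64 ≡ 232^2 = 53824 ≡ 148 (mod 497)
8^128 ≡ 148^2 = 21904 ≡ 36 (mod 497)
8^256 ≡ 36^2 = 1296 ≡ 302 (mod 497)
496 = 256 + 128 + 64 + 32 + 16 in binary powers of 2.
So 8^496 ≡ 302 · 36 · 148 · 232 · 169 ≡ 225 (mod 497).
Since 225 ≠ 1, base 8 is a Fermat witness: 497 is composite.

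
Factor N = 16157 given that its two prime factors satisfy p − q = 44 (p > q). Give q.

107

Since p = q + 44, we have 16157 = q(q + 44), so q² + 44q − 16157 = 0.
Discriminant: 44² + 4·16157 = 1936 + 64628 = 66564; √66564 = 258.
q = (−44 + 258)/2 = 107, and p = q + 44 = 151.
Check: 107 · 151 = 16157.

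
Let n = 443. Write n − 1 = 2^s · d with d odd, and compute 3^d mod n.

443 − 1 = 442 = 2^1 · 221, so d = 221.
3^1 ≡ 3 (mod 443)
3^2 ≡ 3^2 = 9 ≡ 9 (mod 443)
3^4 ≡ 9^2 = 81 ≡ 81 (mod 443)
3^8 ≡ 81^2 = 6561 ≡ 359 (mod 443)
3^16 ≡ 359^2 = 128881 ≡ 411 (mod 443)
3^32 ≡ 411^2 = 168921 ≡ 138 (mod 443)
3^64 ≡ 138^2 = 19044 ≡ 438 (mod 443)
3^128 ≡ 438^2 = 191844 ≡ 25 (mod 443)
221 = 128 + 64 + 16 + 8 + 4 + 1 in binary powers of 2.
So 3^221 ≡ 25 · 438 · 411 · 359 · 81 · 3 ≡ 1 (mod 443).
Since 3^d ≡ 1 (mod 443), base 3 does not prove 443 composite.

1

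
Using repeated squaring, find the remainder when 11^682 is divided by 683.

11^1 ≡ 11 (mod 683)
11^2 ≡ 11^2 = 121 ≡ 121 (mod 683)
11^4 ≡ 121^2 = 14641 ≡ 298 (mod 683)
11^8 ≡ 298^2 = 88804 ≡ 14 (mod 683)
11^16 ≡ 14^2 = 196 ≡ 196 (mod 683)
11^32 ≡ 196^2 = 38416 ≡ 168 (mod 683)
11^64 ≡ 168^2 = 28224 ≡ 221 (mod 683)
11^128 ≡ 221^2 = 48841 ≡ 348 (mod 683)
11^256 ≡ 348^2 = 121104 ≡ 213 (mod 683)
11^512 ≡ 213^2 = 45369 ≡ 291 (mod 683)
682 = 512 + 128 + 32 + 8 + 2 in binary powers of 2.
So 11^682 ≡ 291 · 348 · 168 · 14 · 121 ≡ 1 (mod 683).
Since the result is 1, base 11 gives no evidence that 683 is composite.

1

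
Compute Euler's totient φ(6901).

6732

Factor: 6901 = 67 · 103.
φ(6901) = (67−1) · (103−1) = 66 · 102 = 6732.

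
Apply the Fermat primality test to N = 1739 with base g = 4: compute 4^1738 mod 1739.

4^1 ≡ 4 (mod 1739)
4^2 ≡ 4^2 = 16 ≡ 16 (mod 1739)
4^4 ≡ 16^2 = 256 ≡ 256 (mod 1739)
4^8 ≡ 256^2 = 65536 ≡ 1193 (mod 1739)
4^16 ≡ 1193^2 = 1423249 ≡ 747 (mod 1739)
4^32 ≡ 747^2 = 558009 ≡ 1529 (mod 1739)
4^64 ≡ 1529^2 = 2337841 ≡ 625 (mod 1739)
4^128 ≡ 625^2 = 390625 ≡ 1089 (mod 1739)
4^256 ≡ 1089^2 = 1185921 ≡ 1662 (mod 1739)
4^512 ≡ 1662^2 = 2762244 ≡ 712 (mod 1739)
4^1024 ≡ 712^2 = 506944 ≡ 895 (mod 1739)
1738 = 1024 + 512 + 128 + 64 + 8 + 2 in binary powers of 2.
So 4^1738 ≡ 895 · 712 · 1089 · 625 · 1193 · 16 ≡ 995 (mod 1739).
Since 995 ≠ 1, base 4 is a Fermat witness: 1739 is composite.

995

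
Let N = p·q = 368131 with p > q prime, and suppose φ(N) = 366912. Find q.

547

φ(n) = (p−1)(q−1) = n − (p+q) + 1, so p + q = 368131 − 366912 + 1 = 1220.
p and q are the roots of t² − 1220t + 368131 = 0.
Discriminant: 1220² − 4·368131 = 1488400 − 1472524 = 15876; √15876 = 126.
q = (1220 − 126)/2 = 547, p = (1220 + 126)/2 = 673.
Check: 547 · 673 = 368131.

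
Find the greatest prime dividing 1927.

1927 = 41 · 47
47 is prime.
So 1927 = 41 · 47; the largest prime factor is 47.

47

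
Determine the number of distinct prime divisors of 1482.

1482 = 2 · 741
741 = 3 · 247
247 = 13 · 19
1482 = 2 · 3 · 13 · 19, which has 4 distinct prime factors.

4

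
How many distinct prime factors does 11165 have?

11165 = 5 · 2233
2233 = 7 · 319
319 = 11 · 29
11165 = 5 · 7 · 11 · 29, which has 4 distinct prime factors.

4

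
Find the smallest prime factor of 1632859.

1632859 is odd.
Digit sum 34, not divisible by 3.
Ends in 9: not divisible by 5.
7: 1632859 = 7·233265 + 4
11: 1632859 = 11·148441 + 8
13: 1632859 = 13·125604 + 7
17: 1632859 = 17·96050 + 9
19: 1632859 = 19·85939 + 18
23: 1632859 = 23·70993 + 20
29: 1632859 = 29·56305 + 14
31: 1632859 = 31·52672 + 27
37: 1632859 = 37·44131 + 12
41: 1632859 = 41·39825 + 34
43: 1632859 = 43·37973 + 20
47: 1632859 = 47·34741 + 32
53: 1632859 = 53·30808 + 35
59: 1632859 = 59·27675 + 34
61: 1632859 = 61·26768 + 11
67: 1632859 = 67·24371 + 2
71: 1632859 = 71·22998 + 1
73: 1632859 = 73·22367 + 68
79: 1632859 = 79·20669 + 8
83: 1632859 = 83·19673

83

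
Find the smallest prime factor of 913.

11

913 is odd.
Digit sum 13, not divisible by 3.
Ends in 3: not divisible by 5.
7: 913 = 7·130 + 3
11: 913 = 11·83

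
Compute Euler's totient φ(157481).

146080

Factor: 157481 = 23 · 41 · 167.
φ(157481) = (23−1) · (41−1) · (167−1) = 22 · 40 · 166 = 146080.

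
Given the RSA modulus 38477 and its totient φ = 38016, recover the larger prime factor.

φ(n) = (p−1)(q−1) = n − (p+q) + 1, so p + q = 38477 − 38016 + 1 = 462.
p and q are the roots of t² − 462t + 38477 = 0.
Discriminant: 462² − 4·38477 = 213444 − 153908 = 59536; √59536 = 244.
q = (462 − 244)/2 = 109, p = (462 + 244)/2 = 353.
Check: 109 · 353 = 38477.

353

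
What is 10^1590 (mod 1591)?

704

10^1 ≡ 10 (mod 1591)
10^2 ≡ 10^2 = 100 ≡ 100 (mod 1591)
10^4 ≡ 100^2 = 10000 ≡ 454 (mod 1591)
10^8 ≡ 454^2 = 206116 ≡ 877 (mod 1591)
10^16 ≡ 877^2 = 769129 ≡ 676 (mod 1591)
10^32 ≡ 676^2 = 456976 ≡ 359 (mod 1591)
10^64 ≡ 359^2 = 128881 ≡ 10 (mod 1591)
10^128 ≡ 10^2 = 100 ≡ 100 (mod 1591)
10^256 ≡ 100^2 = 10000 ≡ 454 (mod 1591)
10^512 ≡ 454^2 = 206116 ≡ 877 (mod 1591)
10^1024 ≡ 877^2 = 769129 ≡ 676 (mod 1591)
1590 = 1024 + 512 + 32 + 16 + 4 + 2 in binary powers of 2.
So 10^1590 ≡ 676 · 877 · 359 · 676 · 454 · 100 ≡ 704 (mod 1591).
Since 704 ≠ 1, base 10 is a Fermat witness: 1591 is composite.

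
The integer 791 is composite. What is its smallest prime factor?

791 is odd.
Digit sum 17, not divisible by 3.
Ends in 1: not divisible by 5.
7: 791 = 7·113

7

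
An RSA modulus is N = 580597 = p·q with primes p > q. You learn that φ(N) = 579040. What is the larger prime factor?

φ(n) = (p−1)(q−1) = n − (p+q) + 1, so p + q = 580597 − 579040 + 1 = 1558.
p and q are the roots of t² − 1558t + 580597 = 0.
Discriminant: 1558² − 4·580597 = 2427364 − 2322388 = 104976; √104976 = 324.
q = (1558 − 324)/2 = 617, p = (1558 + 324)/2 = 941.
Check: 617 · 941 = 580597.

941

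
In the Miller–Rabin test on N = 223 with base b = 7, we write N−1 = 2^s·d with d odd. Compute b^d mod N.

1

223 − 1 = 222 = 2^1 · 111, so d = 111.
7^1 ≡ 7 (mod 223)
7^2 ≡ 7^2 = 49 ≡ 49 (mod 223)
7^4 ≡ 49^2 = 2401 ≡ 171 (mod 223)
7^8 ≡ 171^2 = 29241 ≡ 28 (mod 223)
7^16 ≡ 28^2 = 784 ≡ 115 (mod 223)
7^32 ≡ 115^2 = 13225 ≡ 68 (mod 223)
7^64 ≡ 68^2 = 4624 ≡ 164 (mod 223)
111 = 64 + 32 + 8 + 4 + 2 + 1 in binary powers of 2.
So 7^111 ≡ 164 · 68 · 28 · 171 · 49 · 7 ≡ 1 (mod 223).
Since 7^d ≡ 1 (mod 223), base 7 does not prove 223 composite.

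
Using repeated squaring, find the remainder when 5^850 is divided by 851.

5^1 ≡ 5 (mod 851)
5^2 ≡ 5^2 = 25 ≡ 25 (mod 851)
5^4 ≡ 25^2 = 625 ≡ 625 (mod 851)
5^8 ≡ 625^2 = 390625 ≡ 16 (mod 851)
5^16 ≡ 16^2 = 256 ≡ 256 (mod 851)
5^32 ≡ 256^2 = 65536 ≡ 9 (mod 851)
5^64 ≡ 9^2 = 81 ≡ 81 (mod 851)
5^128 ≡ 81^2 = 6561 ≡ 604 (mod 851)
5^256 ≡ 604^2 = 364816 ≡ 588 (mod 851)
5^512 ≡ 588^2 = 345744 ≡ 238 (mod 851)
850 = 512 + 256 + 64 + 16 + 2 in binary powers of 2.
So 5^850 ≡ 238 · 588 · 81 · 256 · 25 ≡ 818 (mod 851).
Since 818 ≠ 1, base 5 is a Fermat witness: 851 is composite.

818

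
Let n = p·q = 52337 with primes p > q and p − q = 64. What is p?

Since p = q + 64, we have 52337 = q(q + 64), so q² + 64q − 52337 = 0.
Discriminant: 64² + 4·52337 = 4096 + 209348 = 213444; √213444 = 462.
q = (−64 + 462)/2 = 199, and p = q + 64 = 263.
Check: 199 · 263 = 52337.

263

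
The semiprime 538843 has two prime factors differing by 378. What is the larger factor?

947

Since p = q + 378, we have 538843 = q(q + 378), so q² + 378q − 538843 = 0.
Discriminant: 378² + 4·538843 = 142884 + 2155372 = 2298256; √2298256 = 1516.
q = (−378 + 1516)/2 = 569, and p = q + 378 = 947.
Check: 569 · 947 = 538843.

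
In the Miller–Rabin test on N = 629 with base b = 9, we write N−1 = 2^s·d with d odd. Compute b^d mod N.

629 − 1 = 628 = 2^2 · 157, so d = 157.
9^1 ≡ 9 (mod 629)
9^2 ≡ 9^2 = 81 ≡ 81 (mod 629)
9^4 ≡ 81^2 = 6561 ≡ 271 (mod 629)
9^8 ≡ 271^2 = 73441 ≡ 477 (mod 629)
9^16 ≡ 477^2 = 227529 ≡ 460 (mod 629)
9^32 ≡ 460^2 = 211600 ≡ 256 (mod 629)
9^64 ≡ 256^2 = 65536 ≡ 120 (mod 629)
9^128 ≡ 120^2 = 14400 ≡ 562 (mod 629)
157 = 128 + 16 + 8 + 4 + 1 in binary powers of 2.
So 9^157 ≡ 562 · 460 · 477 · 271 · 9 ≡ 382 (mod 629).
Squaring chain: 382 → 625; never reaches −1, so base 9 is a Miller–Rabin witness that 629 is composite.

382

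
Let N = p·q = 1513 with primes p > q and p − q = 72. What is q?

Since p = q + 72, we have 1513 = q(q + 72), so q² + 72q − 1513 = 0.
Discriminant: 72² + 4·1513 = 5184 + 6052 = 11236; √11236 = 106.
q = (−72 + 106)/2 = 17, and p = q + 72 = 89.
Check: 17 · 89 = 1513.

17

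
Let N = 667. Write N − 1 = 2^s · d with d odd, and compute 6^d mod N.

667 − 1 = 666 = 2^1 · 333, so d = 333.
6^1 ≡ 6 (mod 667)
6^2 ≡ 6^2 = 36 ≡ 36 (mod 667)
6^4 ≡ 36^2 = 1296 ≡ 629 (mod 667)
6^8 ≡ 629^2 = 395641 ≡ 110 (mod 667)
6^16 ≡ 110^2 = 12100 ≡ 94 (mod 667)
6^32 ≡ 94^2 = 8836 ≡ 165 (mod 667)
6^64 ≡ 165^2 = 27225 ≡ 545 (mod 667)
6^128 ≡ 545^2 = 297025 ≡ 210 (mod 667)
6^256 ≡ 210^2 = 44100 ≡ 78 (mod 667)
333 = 256 + 64 + 8 + 4 + 1 in binary powers of 2.
So 6^333 ≡ 78 · 545 · 110 · 629 · 6 ≡ 9 (mod 667).
Squaring chain: 9; never reaches −1, so base 6 is a Miller–Rabin witness that 667 is composite.

9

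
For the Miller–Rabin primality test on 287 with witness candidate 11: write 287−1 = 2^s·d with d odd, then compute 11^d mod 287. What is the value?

268

287 − 1 = 286 = 2^1 · 143, so d = 143.
11^1 ≡ 11 (mod 287)
11^2 ≡ 11^2 = 121 ≡ 121 (mod 287)
11^4 ≡ 121^2 = 14641 ≡ 4 (mod 287)
11^8 ≡ 4^2 = 16 ≡ 16 (mod 287)
11^16 ≡ 16^2 = 256 ≡ 256 (mod 287)
11^32 ≡ 256^2 = 65536 ≡ 100 (mod 287)
11^64 ≡ 100^2 = 10000 ≡ 242 (mod 287)
11^128 ≡ 242^2 = 58564 ≡ 16 (mod 287)
143 = 128 + 8 + 4 + 2 + 1 in binary powers of 2.
So 11^143 ≡ 16 · 16 · 4 · 121 · 11 ≡ 268 (mod 287).
Squaring chain: 268; never reaches −1, so base 11 is a Miller–Rabin witness that 287 is composite.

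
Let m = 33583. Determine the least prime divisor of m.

11

33583 is odd.
Digit sum 22, not divisible by 3.
Ends in 3: not divisible by 5.
7: 33583 = 7·4797 + 4
11: 33583 = 11·3053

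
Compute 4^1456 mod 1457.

686

4^1 ≡ 4 (mod 1457)
4^2 ≡ 4^2 = 16 ≡ 16 (mod 1457)
4^4 ≡ 16^2 = 256 ≡ 256 (mod 1457)
4^8 ≡ 256^2 = 65536 ≡ 1428 (mod 1457)
4^16 ≡ 1428^2 = 2039184 ≡ 841 (mod 1457)
4^32 ≡ 841^2 = 707281 ≡ 636 (mod 1457)
4^64 ≡ 636^2 = 404496 ≡ 907 (mod 1457)
4^128 ≡ 907^2 = 822649 ≡ 901 (mod 1457)
4^256 ≡ 901^2 = 811801 ≡ 252 (mod 1457)
4^512 ≡ 252^2 = 63504 ≡ 853 (mod 1457)
4^1024 ≡ 853^2 = 727609 ≡ 566 (mod 1457)
1456 = 1024 + 256 + 128 + 32 + 16 in binary powers of 2.
So 4^1456 ≡ 566 · 252 · 901 · 636 · 841 ≡ 686 (mod 1457).
Since 686 ≠ 1, base 4 is a Fermat witness: 1457 is composite.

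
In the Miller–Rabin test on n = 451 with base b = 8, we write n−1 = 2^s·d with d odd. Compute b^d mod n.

451 − 1 = 450 = 2^1 · 225, so d = 225.
8^1 ≡ 8 (mod 451)
8^2 ≡ 8^2 = 64 ≡ 64 (mod 451)
8^4 ≡ 64^2 = 4096 ≡ 37 (mod 451)
8^8 ≡ 37^2 = 1369 ≡ 16 (mod 451)
8^16 ≡ 16^2 = 256 ≡ 256 (mod 451)
8^32 ≡ 256^2 = 65536 ≡ 141 (mod 451)
8^64 ≡ 141^2 = 19881 ≡ 37 (mod 451)
8^128 ≡ 37^2 = 1369 ≡ 16 (mod 451)
225 = 128 + 64 + 32 + 1 in binary powers of 2.
So 8^225 ≡ 16 · 37 · 141 · 8 ≡ 296 (mod 451).
Squaring chain: 296; never reaches −1, so base 8 is a Miller–Rabin witness that 451 is composite.

296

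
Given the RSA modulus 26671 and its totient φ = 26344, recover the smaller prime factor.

149

φ(n) = (p−1)(q−1) = n − (p+q) + 1, so p + q = 26671 − 26344 + 1 = 328.
p and q are the roots of t² − 328t + 26671 = 0.
Discriminant: 328² − 4·26671 = 107584 − 106684 = 900; √900 = 30.
q = (328 − 30)/2 = 149, p = (328 + 30)/2 = 179.
Check: 149 · 179 = 26671.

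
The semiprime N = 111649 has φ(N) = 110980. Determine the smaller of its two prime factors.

φ(n) = (p−1)(q−1) = n − (p+q) + 1, so p + q = 111649 − 110980 + 1 = 670.
p and q are the roots of t² − 670t + 111649 = 0.
Discriminant: 670² − 4·111649 = 448900 − 446596 = 2304; √2304 = 48.
q = (670 − 48)/2 = 311, p = (670 + 48)/2 = 359.
Check: 311 · 359 = 111649.

311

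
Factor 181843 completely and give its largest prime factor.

73

181843 = 47 · 3869
3869 = 53 · 73
73 is prime.
So 181843 = 47 · 53 · 73; the largest prime factor is 73.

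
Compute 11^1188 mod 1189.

11^1 ≡ 11 (mod 1189)
11^2 ≡ 11^2 = 121 ≡ 121 (mod 1189)
11^4 ≡ 121^2 = 14641 ≡ 373 (mod 1189)
11^8 ≡ 373^2 = 139129 ≡ 16 (mod 1189)
11^16 ≡ 16^2 = 256 ≡ 256 (mod 1189)
11^32 ≡ 256^2 = 65536 ≡ 141 (mod 1189)
11^64 ≡ 141^2 = 19881 ≡ 857 (mod 1189)
11^128 ≡ 857^2 = 734449 ≡ 836 (mod 1189)
11^256 ≡ 836^2 = 698896 ≡ 953 (mod 1189)
11^512 ≡ 953^2 = 908209 ≡ 1002 (mod 1189)
11^1024 ≡ 1002^2 = 1004004 ≡ 488 (mod 1189)
1188 = 1024 + 128 + 32 + 4 in binary powers of 2.
So 11^1188 ≡ 488 · 836 · 141 · 373 ≡ 1009 (mod 1189).
Since 1009 ≠ 1, base 11 is a Fermat witness: 1189 is composite.

1009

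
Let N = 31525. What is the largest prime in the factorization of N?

31525 = 5 · 6305
6305 = 5 · 1261
1261 = 13 · 97
97 is prime.
So 31525 = 5^2 · 13 · 97; the largest prime factor is 97.

97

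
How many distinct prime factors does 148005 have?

5

148005 = 3^2 · 16445
16445 = 5 · 3289
3289 = 11 · 299
299 = 13 · 23
148005 = 3^2 · 5 · 11 · 13 · 23, which has 5 distinct prime factors.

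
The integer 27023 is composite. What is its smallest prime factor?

27023 is odd.
Digit sum 14, not divisible by 3.
Ends in 3: not divisible by 5.
7: 27023 = 7·3860 + 3
11: 27023 = 11·2456 + 7
13: 27023 = 13·2078 + 9
17: 27023 = 17·1589 + 10
19: 27023 = 19·1422 + 5
23: 27023 = 23·1174 + 21
29: 27023 = 29·931 + 24
31: 27023 = 31·871 + 22
37: 27023 = 37·730 + 13
41: 27023 = 41·659 + 4
43: 27023 = 43·628 + 19
47: 27023 = 47·574 + 45
53: 27023 = 53·509 + 46
59: 27023 = 59·458 + 1
61: 27023 = 61·443

61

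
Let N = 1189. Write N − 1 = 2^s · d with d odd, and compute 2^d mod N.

282

1189 − 1 = 1188 = 2^2 · 297, so d = 297.
2^1 ≡ 2 (mod 1189)
2^2 ≡ 2^2 = 4 ≡ 4 (mod 1189)
2^4 ≡ 4^2 = 16 ≡ 16 (mod 1189)
2^8 ≡ 16^2 = 256 ≡ 256 (mod 1189)
2^16 ≡ 256^2 = 65536 ≡ 141 (mod 1189)
2^32 ≡ 141^2 = 19881 ≡ 857 (mod 1189)
2^64 ≡ 857^2 = 734449 ≡ 836 (mod 1189)
2^128 ≡ 836^2 = 698896 ≡ 953 (mod 1189)
2^256 ≡ 953^2 = 908209 ≡ 1002 (mod 1189)
297 = 256 + 32 + 8 + 1 in binary powers of 2.
So 2^297 ≡ 1002 · 857 · 256 · 2 ≡ 282 (mod 1189).
Squaring chain: 282 → 1050; never reaches −1, so base 2 is a Miller–Rabin witness that 1189 is composite.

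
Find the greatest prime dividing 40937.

67

40937 = 13 · 3149
3149 = 47 · 67
67 is prime.
So 40937 = 13 · 47 · 67; the largest prime factor is 67.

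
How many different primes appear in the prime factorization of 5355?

4

5355 = 3^2 · 595
595 = 5 · 119
119 = 7 · 17
5355 = 3^2 · 5 · 7 · 17, which has 4 distinct prime factors.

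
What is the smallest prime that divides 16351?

83

16351 is odd.
Digit sum 16, not divisible by 3.
Ends in 1: not divisible by 5.
7: 16351 = 7·2335 + 6
11: 16351 = 11·1486 + 5
13: 16351 = 13·1257 + 10
17: 16351 = 17·961 + 14
19: 16351 = 19·860 + 11
23: 16351 = 23·710 + 21
29: 16351 = 29·563 + 24
31: 16351 = 31·527 + 14
37: 16351 = 37·441 + 34
41: 16351 = 41·398 + 33
43: 16351 = 43·380 + 11
47: 16351 = 47·347 + 42
53: 16351 = 53·308 + 27
59: 16351 = 59·277 + 8
61: 16351 = 61·268 + 3
67: 16351 = 67·244 + 3
71: 16351 = 71·230 + 21
73: 16351 = 73·223 + 72
79: 16351 = 79·206 + 77
83: 16351 = 83·197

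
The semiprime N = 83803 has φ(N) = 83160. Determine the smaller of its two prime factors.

φ(n) = (p−1)(q−1) = n − (p+q) + 1, so p + q = 83803 − 83160 + 1 = 644.
p and q are the roots of t² − 644t + 83803 = 0.
Discriminant: 644² − 4·83803 = 414736 − 335212 = 79524; √79524 = 282.
q = (644 − 282)/2 = 181, p = (644 + 282)/2 = 463.
Check: 181 · 463 = 83803.

181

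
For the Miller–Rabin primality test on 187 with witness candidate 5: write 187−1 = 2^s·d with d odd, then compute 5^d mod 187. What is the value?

37

187 − 1 = 186 = 2^1 · 93, so d = 93.
5^1 ≡ 5 (mod 187)
5^2 ≡ 5^2 = 25 ≡ 25 (mod 187)
5^4 ≡ 25^2 = 625 ≡ 64 (mod 187)
5^8 ≡ 64^2 = 4096 ≡ 169 (mod 187)
5^16 ≡ 169^2 = 28561 ≡ 137 (mod 187)
5^32 ≡ 137^2 = 18769 ≡ 69 (mod 187)
5^64 ≡ 69^2 = 4761 ≡ 86 (mod 187)
93 = 64 + 16 + 8 + 4 + 1 in binary powers of 2.
So 5^93 ≡ 86 · 137 · 169 · 64 · 5 ≡ 37 (mod 187).
Squaring chain: 37; never reaches −1, so base 5 is a Miller–Rabin witness that 187 is composite.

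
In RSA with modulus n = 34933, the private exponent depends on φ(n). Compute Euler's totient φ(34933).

Factor: 34933 = 181 · 193.
φ(34933) = (181−1) · (193−1) = 180 · 192 = 34560.

34560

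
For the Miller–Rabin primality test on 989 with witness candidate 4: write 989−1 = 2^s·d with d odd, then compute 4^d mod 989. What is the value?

989 − 1 = 988 = 2^2 · 247, so d = 247.
4^1 ≡ 4 (mod 989)
4^2 ≡ 4^2 = 16 ≡ 16 (mod 989)
4^4 ≡ 16^2 = 256 ≡ 256 (mod 989)
4^8 ≡ 256^2 = 65536 ≡ 262 (mod 989)
4^16 ≡ 262^2 = 68644 ≡ 403 (mod 989)
4^32 ≡ 403^2 = 162409 ≡ 213 (mod 989)
4^64 ≡ 213^2 = 45369 ≡ 864 (mod 989)
4^128 ≡ 864^2 = 746496 ≡ 790 (mod 989)
247 = 128 + 64 + 32 + 16 + 4 + 2 + 1 in binary powers of 2.
So 4^247 ≡ 790 · 864 · 213 · 403 · 256 · 16 · 4 ≡ 403 (mod 989).
Squaring chain: 403 → 213; never reaches −1, so base 4 is a Miller–Rabin witness that 989 is composite.

403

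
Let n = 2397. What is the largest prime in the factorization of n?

2397 = 3 · 799
799 = 17 · 47
47 is prime.
So 2397 = 3 · 17 · 47; the largest prime factor is 47.

47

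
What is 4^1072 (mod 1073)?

4^1 ≡ 4 (mod 1073)
4^2 ≡ 4^2 = 16 ≡ 16 (mod 1073)
4^4 ≡ 16^2 = 256 ≡ 256 (mod 1073)
4^8 ≡ 256^2 = 65536 ≡ 83 (mod 1073)
4^16 ≡ 83^2 = 6889 ≡ 451 (mod 1073)
4^32 ≡ 451^2 = 203401 ≡ 604 (mod 1073)
4^64 ≡ 604^2 = 364816 ≡ 1069 (mod 1073)
4^128 ≡ 1069^2 = 1142761 ≡ 16 (mod 1073)
4^256 ≡ 16^2 = 256 ≡ 256 (mod 1073)
4^512 ≡ 256^2 = 65536 ≡ 83 (mod 1073)
4^1024 ≡ 83^2 = 6889 ≡ 451 (mod 1073)
1072 = 1024 + 32 + 16 in binary powers of 2.
So 4^1072 ≡ 451 · 604 · 451 ≡ 1069 (mod 1073).
Since 1069 ≠ 1, base 4 is a Fermat witness: 1073 is composite.

1069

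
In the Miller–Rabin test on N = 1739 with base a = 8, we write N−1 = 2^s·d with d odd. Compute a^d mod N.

726

1739 − 1 = 1738 = 2^1 · 869, so d = 869.
8^1 ≡ 8 (mod 1739)
8^2 ≡ 8^2 = 64 ≡ 64 (mod 1739)
8^4 ≡ 64^2 = 4096 ≡ 618 (mod 1739)
8^8 ≡ 618^2 = 381924 ≡ 1083 (mod 1739)
8^16 ≡ 1083^2 = 1172889 ≡ 803 (mod 1739)
8^32 ≡ 803^2 = 644809 ≡ 1379 (mod 1739)
8^64 ≡ 1379^2 = 1901641 ≡ 914 (mod 1739)
8^128 ≡ 914^2 = 835396 ≡ 676 (mod 1739)
8^256 ≡ 676^2 = 456976 ≡ 1358 (mod 1739)
8^512 ≡ 1358^2 = 1844164 ≡ 824 (mod 1739)
869 = 512 + 256 + 64 + 32 + 4 + 1 in binary powers of 2.
So 8^869 ≡ 824 · 1358 · 914 · 1379 · 618 · 8 ≡ 726 (mod 1739).
Squaring chain: 726; never reaches −1, so base 8 is a Miller–Rabin witness that 1739 is composite.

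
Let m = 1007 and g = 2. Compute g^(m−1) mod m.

271

2^1 ≡ 2 (mod 1007)
2^2 ≡ 2^2 = 4 ≡ 4 (mod 1007)
2^4 ≡ 4^2 = 16 ≡ 16 (mod 1007)
2^8 ≡ 16^2 = 256 ≡ 256 (mod 1007)
2^16 ≡ 256^2 = 65536 ≡ 81 (mod 1007)
2^32 ≡ 81^2 = 6561 ≡ 519 (mod 1007)
2^64 ≡ 519^2 = 269361 ≡ 492 (mod 1007)
2^128 ≡ 492^2 = 242064 ≡ 384 (mod 1007)
2^256 ≡ 384^2 = 147456 ≡ 434 (mod 1007)
2^512 ≡ 434^2 = 188356 ≡ 47 (mod 1007)
1006 = 512 + 256 + 128 + 64 + 32 + 8 + 4 + 2 in binary powers of 2.
So 2^1006 ≡ 47 · 434 · 384 · 492 · 519 · 256 · 16 · 4 ≡ 271 (mod 1007).
Since 271 ≠ 1, base 2 is a Fermat witness: 1007 is composite.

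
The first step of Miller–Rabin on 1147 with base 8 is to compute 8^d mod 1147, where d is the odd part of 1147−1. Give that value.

1147 − 1 = 1146 = 2^1 · 573, so d = 573.
8^1 ≡ 8 (mod 1147)
8^2 ≡ 8^2 = 64 ≡ 64 (mod 1147)
8^4 ≡ 64^2 = 4096 ≡ 655 (mod 1147)
8^8 ≡ 655^2 = 429025 ≡ 47 (mod 1147)
8^16 ≡ 47^2 = 2209 ≡ 1062 (mod 1147)
8^32 ≡ 1062^2 = 1127844 ≡ 343 (mod 1147)
8^64 ≡ 343^2 = 117649 ≡ 655 (mod 1147)
8^128 ≡ 655^2 = 429025 ≡ 47 (mod 1147)
8^256 ≡ 47^2 = 2209 ≡ 1062 (mod 1147)
8^512 ≡ 1062^2 = 1127844 ≡ 343 (mod 1147)
573 = 512 + 32 + 16 + 8 + 4 + 1 in binary powers of 2.
So 8^573 ≡ 343 · 343 · 1062 · 47 · 655 · 8 ≡ 450 (mod 1147).
Squaring chain: 450; never reaches −1, so base 8 is a Miller–Rabin witness that 1147 is composite.

450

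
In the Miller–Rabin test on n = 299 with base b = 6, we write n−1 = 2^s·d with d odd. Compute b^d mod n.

288

299 − 1 = 298 = 2^1 · 149, so d = 149.
6^1 ≡ 6 (mod 299)
6^2 ≡ 6^2 = 36 ≡ 36 (mod 299)
6^4 ≡ 36^2 = 1296 ≡ 100 (mod 299)
6^8 ≡ 100^2 = 10000 ≡ 133 (mod 299)
6^16 ≡ 133^2 = 17689 ≡ 48 (mod 299)
6^32 ≡ 48^2 = 2304 ≡ 211 (mod 299)
6^64 ≡ 211^2 = 44521 ≡ 269 (mod 299)
6^128 ≡ 269^2 = 72361 ≡ 3 (mod 299)
149 = 128 + 16 + 4 + 1 in binary powers of 2.
So 6^149 ≡ 3 · 48 · 100 · 6 ≡ 288 (mod 299).
Squaring chain: 288; never reaches −1, so base 6 is a Miller–Rabin witness that 299 is composite.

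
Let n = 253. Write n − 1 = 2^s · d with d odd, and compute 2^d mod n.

118

253 − 1 = 252 = 2^2 · 63, so d = 63.
2^1 ≡ 2 (mod 253)
2^2 ≡ 2^2 = 4 ≡ 4 (mod 253)
2^4 ≡ 4^2 = 16 ≡ 16 (mod 253)
2^8 ≡ 16^2 = 256 ≡ 3 (mod 253)
2^16 ≡ 3^2 = 9 ≡ 9 (mod 253)
2^32 ≡ 9^2 = 81 ≡ 81 (mod 253)
63 = 32 + 16 + 8 + 4 + 2 + 1 in binary powers of 2.
So 2^63 ≡ 81 · 9 · 3 · 16 · 4 · 2 ≡ 118 (mod 253).
Squaring chain: 118 → 9; never reaches −1, so base 2 is a Miller–Rabin witness that 253 is composite.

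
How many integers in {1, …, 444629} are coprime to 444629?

Factor: 444629 = 37 · 61 · 197.
φ(444629) = (37−1) · (61−1) · (197−1) = 36 · 60 · 196 = 423360.

423360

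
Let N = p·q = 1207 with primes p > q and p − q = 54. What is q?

Since p = q + 54, we have 1207 = q(q + 54), so q² + 54q − 1207 = 0.
Discriminant: 54² + 4·1207 = 2916 + 4828 = 7744; √7744 = 88.
q = (−54 + 88)/2 = 17, and p = q + 54 = 71.
Check: 17 · 71 = 1207.

17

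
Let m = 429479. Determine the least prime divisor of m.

429479 is odd.
Digit sum 35, not divisible by 3.
Ends in 9: not divisible by 5.
7: 429479 = 7·61354 + 1
11: 429479 = 11·39043 + 6
13: 429479 = 13·33036 + 11
17: 429479 = 17·25263 + 8
19: 429479 = 19·22604 + 3
23: 429479 = 23·18673

23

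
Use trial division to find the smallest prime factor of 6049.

6049 is odd.
Digit sum 19, not divisible by 3.
Ends in 9: not divisible by 5.
7: 6049 = 7·864 + 1
11: 6049 = 11·549 + 10
13: 6049 = 13·465 + 4
17: 6049 = 17·355 + 14
19: 6049 = 19·318 + 7
23: 6049 = 23·263

23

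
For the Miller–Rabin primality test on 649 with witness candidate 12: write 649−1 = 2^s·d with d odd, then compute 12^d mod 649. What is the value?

639

649 − 1 = 648 = 2^3 · 81, so d = 81.
12^1 ≡ 12 (mod 649)
12^2 ≡ 12^2 = 144 ≡ 144 (mod 649)
12^4 ≡ 144^2 = 20736 ≡ 617 (mod 649)
12^8 ≡ 617^2 = 380689 ≡ 375 (mod 649)
12^16 ≡ 375^2 = 140625 ≡ 441 (mod 649)
12^32 ≡ 441^2 = 194481 ≡ 430 (mod 649)
12^64 ≡ 430^2 = 184900 ≡ 584 (mod 649)
81 = 64 + 16 + 1 in binary powers of 2.
So 12^81 ≡ 584 · 441 · 12 ≡ 639 (mod 649).
Squaring chain: 639 → 100 → 265; never reaches −1, so base 12 is a Miller–Rabin witness that 649 is composite.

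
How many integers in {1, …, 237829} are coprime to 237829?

224112

Factor: 237829 = 29 · 59 · 139.
φ(237829) = (29−1) · (59−1) · (139−1) = 28 · 58 · 138 = 224112.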